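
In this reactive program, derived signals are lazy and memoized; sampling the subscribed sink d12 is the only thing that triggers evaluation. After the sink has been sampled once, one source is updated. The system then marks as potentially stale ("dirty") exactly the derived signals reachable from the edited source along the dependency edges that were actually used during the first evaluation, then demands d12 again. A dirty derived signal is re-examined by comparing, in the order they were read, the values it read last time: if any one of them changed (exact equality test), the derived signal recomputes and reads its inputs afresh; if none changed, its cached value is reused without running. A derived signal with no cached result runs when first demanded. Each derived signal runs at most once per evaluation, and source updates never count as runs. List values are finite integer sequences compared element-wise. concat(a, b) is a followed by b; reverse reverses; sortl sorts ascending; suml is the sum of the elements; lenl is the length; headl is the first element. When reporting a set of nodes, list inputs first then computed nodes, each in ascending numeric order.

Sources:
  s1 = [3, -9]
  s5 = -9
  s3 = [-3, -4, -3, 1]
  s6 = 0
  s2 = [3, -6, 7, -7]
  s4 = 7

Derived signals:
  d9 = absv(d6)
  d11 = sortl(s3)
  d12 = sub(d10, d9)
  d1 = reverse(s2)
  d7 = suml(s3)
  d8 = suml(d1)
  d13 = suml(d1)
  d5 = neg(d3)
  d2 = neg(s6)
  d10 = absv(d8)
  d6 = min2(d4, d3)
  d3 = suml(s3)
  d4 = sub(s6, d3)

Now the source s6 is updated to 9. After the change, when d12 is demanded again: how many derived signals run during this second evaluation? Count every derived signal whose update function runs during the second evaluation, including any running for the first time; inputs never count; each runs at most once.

2 derived signals run: d4, d6.
Note the absorption at d6: it re-runs yet its value is the same, leaving the output's value untouched.

First demand of the output computes:
  d1 = reverse([3, -6, 7, -7]) = [-7, 7, -6, 3]
  d3 = suml([-3, -4, -3, 1]) = -9
  d4 = sub(0, -9) = 9
  d6 = min2(9, -9) = -9
  d8 = suml([-7, 7, -6, 3]) = -3
  d9 = absv(-9) = 9
  d10 = absv(-3) = 3
  d12 = sub(3, 9) = -6

After the edit, cleaning proceeds:
  d4: a read changed (s6 0->9) — executes, giving 18.
  d6: a read changed (d4 9->18) — executes, giving -9 — identical to its old value.
  d9: dirty, but its reads are unchanged (d6 unchanged); cached 9 stands.
  d12: dirty, but its reads are unchanged (d10 unchanged, d9 unchanged); cached -6 stands.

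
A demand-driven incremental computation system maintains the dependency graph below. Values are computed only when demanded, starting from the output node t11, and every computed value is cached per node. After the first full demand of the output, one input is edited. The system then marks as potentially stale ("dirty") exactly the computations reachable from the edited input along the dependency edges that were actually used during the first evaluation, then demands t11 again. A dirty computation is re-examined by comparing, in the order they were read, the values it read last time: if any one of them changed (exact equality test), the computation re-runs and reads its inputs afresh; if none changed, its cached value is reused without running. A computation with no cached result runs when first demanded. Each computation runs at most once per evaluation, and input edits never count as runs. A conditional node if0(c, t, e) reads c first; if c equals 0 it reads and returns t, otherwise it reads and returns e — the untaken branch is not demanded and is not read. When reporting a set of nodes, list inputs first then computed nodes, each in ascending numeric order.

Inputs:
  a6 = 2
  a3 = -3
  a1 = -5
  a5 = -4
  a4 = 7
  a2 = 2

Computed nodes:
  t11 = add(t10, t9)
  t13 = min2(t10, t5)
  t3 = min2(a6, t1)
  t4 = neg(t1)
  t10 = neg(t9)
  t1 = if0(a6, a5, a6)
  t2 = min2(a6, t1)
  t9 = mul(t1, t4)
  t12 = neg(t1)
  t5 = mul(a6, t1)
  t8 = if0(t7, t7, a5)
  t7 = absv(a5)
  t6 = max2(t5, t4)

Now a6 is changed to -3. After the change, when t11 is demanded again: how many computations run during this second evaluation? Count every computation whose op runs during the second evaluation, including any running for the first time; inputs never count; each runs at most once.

Computations that run: t1, t4, t9, t10, t11 — 5 in total.

First evaluation (everything demanded from the output):
  t1 = if0(a6=2 -> else branch a6) = 2
  t4 = neg(2) = -2
  t9 = mul(2, -2) = -4
  t10 = neg(-4) = 4
  t11 = add(4, -4) = 0

Propagation after the edit:
  t1: runs — a6 2->-3; a6 2->-3; result -3.
  t4: runs — t1 2->-3; result 3.
  t9: runs — t1 2->-3; t4 -2->3; result -9.
  t10: runs — t9 -4->-9; result 9.
  t11: runs — t10 4->9; t9 -4->-9; result 0 (same value as before).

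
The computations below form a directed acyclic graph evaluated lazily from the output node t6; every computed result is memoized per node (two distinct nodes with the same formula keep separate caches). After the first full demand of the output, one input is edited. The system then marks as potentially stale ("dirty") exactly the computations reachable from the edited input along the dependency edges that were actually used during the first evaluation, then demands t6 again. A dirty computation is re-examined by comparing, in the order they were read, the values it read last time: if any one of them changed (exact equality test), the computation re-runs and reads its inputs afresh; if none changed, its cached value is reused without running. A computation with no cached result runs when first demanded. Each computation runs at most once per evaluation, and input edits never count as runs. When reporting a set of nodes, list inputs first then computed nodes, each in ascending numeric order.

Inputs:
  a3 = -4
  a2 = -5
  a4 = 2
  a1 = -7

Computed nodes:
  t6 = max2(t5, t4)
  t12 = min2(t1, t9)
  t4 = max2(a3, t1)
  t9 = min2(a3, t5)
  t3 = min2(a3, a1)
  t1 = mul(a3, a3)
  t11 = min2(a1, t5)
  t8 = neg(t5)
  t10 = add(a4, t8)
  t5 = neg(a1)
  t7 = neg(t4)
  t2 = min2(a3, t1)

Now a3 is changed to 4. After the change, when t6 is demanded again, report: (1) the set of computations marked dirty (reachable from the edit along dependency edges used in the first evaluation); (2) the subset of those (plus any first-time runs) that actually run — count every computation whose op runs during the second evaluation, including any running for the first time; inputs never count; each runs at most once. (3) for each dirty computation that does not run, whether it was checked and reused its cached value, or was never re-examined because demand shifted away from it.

The edit dirties: t1, t4, t6.
2 computations run: t1, t4.
Cache hits after checking: t6.
Note where the cutoff bites: t6 is checked, finds nothing changed, and keeps its cache.

First demand of the output computes:
  t1 = mul(-4, -4) = 16
  t4 = max2(-4, 16) = 16
  t5 = neg(-7) = 7
  t6 = max2(7, 16) = 16

After the edit, cleaning proceeds:
  t1: a read changed (a3 -4->4; a3 -4->4) — executes, giving 16 — identical to its old value.
  t4: a read changed (a3 -4->4) — executes, giving 16 — identical to its old value.
  t6: dirty, but its reads are unchanged (t5 unchanged, t4 unchanged); cached 16 stands.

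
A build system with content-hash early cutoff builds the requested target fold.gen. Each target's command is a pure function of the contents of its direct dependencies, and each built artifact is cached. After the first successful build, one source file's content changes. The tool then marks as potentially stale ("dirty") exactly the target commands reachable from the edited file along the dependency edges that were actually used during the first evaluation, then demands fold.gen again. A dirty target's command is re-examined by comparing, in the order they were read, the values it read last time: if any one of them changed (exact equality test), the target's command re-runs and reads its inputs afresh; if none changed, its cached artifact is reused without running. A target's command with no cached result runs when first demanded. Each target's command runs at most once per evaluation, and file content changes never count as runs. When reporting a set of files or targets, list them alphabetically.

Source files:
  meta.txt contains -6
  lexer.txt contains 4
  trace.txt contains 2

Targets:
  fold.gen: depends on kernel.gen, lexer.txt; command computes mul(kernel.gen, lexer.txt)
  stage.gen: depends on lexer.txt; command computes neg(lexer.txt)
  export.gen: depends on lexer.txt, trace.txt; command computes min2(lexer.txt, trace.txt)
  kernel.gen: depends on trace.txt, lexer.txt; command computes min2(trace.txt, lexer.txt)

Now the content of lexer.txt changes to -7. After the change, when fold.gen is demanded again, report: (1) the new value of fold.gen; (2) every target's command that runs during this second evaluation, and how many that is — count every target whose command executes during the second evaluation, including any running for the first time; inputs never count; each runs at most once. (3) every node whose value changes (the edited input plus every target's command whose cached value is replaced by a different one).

New value of fold.gen: 49.
Target commands that run: fold.gen, kernel.gen — 2 in total.
Values that change: fold.gen, kernel.gen, lexer.txt.

First evaluation (everything demanded from the output):
  kernel.gen = min2(2, 4) = 2
  fold.gen = mul(2, 4) = 8

Propagation after the edit:
  kernel.gen: runs — lexer.txt 4->-7; result -7.
  fold.gen: runs — kernel.gen 2->-7; lexer.txt 4->-7; result 49.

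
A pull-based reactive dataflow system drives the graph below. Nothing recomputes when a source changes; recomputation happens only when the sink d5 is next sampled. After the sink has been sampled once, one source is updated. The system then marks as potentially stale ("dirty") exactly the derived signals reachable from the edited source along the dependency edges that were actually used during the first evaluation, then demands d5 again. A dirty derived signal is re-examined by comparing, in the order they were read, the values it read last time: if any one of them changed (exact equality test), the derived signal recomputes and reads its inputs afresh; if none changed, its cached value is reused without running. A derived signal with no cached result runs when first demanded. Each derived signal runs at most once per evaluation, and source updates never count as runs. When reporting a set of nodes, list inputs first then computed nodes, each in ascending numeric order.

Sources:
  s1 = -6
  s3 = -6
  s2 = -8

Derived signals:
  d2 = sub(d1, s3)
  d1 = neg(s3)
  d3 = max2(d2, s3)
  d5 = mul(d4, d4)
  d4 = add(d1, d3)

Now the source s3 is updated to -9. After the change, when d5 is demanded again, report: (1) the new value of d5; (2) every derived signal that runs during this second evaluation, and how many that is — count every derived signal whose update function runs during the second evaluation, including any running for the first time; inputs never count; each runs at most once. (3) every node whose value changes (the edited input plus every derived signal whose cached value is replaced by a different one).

First evaluation (everything demanded from the output):
  d1 = neg(-6) = 6
  d2 = sub(6, -6) = 12
  d3 = max2(12, -6) = 12
  d4 = add(6, 12) = 18
  d5 = mul(18, 18) = 324

Propagation after the edit:
  d1: runs — s3 -6->-9; result 9.
  d2: runs — d1 6->9; s3 -6->-9; result 18.
  d3: runs — d2 12->18; s3 -6->-9; result 18.
  d4: runs — d1 6->9; d3 12->18; result 27.
  d5: runs — d4 18->27; d4 18->27; result 729.

New value of d5: 729.
Derived signals that run: d1, d2, d3, d4, d5 — 5 in total.
Values that change: s3, d1, d2, d3, d4, d5.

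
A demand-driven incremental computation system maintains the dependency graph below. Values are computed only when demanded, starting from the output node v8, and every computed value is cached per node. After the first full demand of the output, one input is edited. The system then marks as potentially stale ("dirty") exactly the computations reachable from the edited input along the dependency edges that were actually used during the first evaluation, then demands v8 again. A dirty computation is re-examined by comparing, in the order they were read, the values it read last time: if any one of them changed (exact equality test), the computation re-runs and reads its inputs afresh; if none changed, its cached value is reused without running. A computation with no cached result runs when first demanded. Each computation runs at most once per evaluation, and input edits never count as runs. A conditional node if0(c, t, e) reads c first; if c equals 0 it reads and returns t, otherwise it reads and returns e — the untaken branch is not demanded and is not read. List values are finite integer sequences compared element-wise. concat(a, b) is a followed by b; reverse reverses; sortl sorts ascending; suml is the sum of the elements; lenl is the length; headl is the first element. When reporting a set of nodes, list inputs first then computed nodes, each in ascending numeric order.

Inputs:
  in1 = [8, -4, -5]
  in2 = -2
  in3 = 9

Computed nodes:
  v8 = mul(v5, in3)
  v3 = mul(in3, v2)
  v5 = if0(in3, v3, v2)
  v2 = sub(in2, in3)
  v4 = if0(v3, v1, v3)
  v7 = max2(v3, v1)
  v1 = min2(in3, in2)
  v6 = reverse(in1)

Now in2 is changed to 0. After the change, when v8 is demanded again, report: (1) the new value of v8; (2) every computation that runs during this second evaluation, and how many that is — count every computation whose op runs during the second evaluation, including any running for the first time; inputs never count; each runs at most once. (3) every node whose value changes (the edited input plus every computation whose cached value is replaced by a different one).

New value of v8: -81.
Computations that run: v2, v5, v8 — 3 in total.
Values that change: in2, v2, v5, v8.

First evaluation (everything demanded from the output):
  v2 = sub(-2, 9) = -11
  v5 = if0(in3=9 -> else branch v2) = -11
  v8 = mul(-11, 9) = -99

Propagation after the edit:
  v2: runs — in2 -2->0; result -9.
  v5: runs — v2 -11->-9; result -9.
  v8: runs — v5 -11->-9; result -81.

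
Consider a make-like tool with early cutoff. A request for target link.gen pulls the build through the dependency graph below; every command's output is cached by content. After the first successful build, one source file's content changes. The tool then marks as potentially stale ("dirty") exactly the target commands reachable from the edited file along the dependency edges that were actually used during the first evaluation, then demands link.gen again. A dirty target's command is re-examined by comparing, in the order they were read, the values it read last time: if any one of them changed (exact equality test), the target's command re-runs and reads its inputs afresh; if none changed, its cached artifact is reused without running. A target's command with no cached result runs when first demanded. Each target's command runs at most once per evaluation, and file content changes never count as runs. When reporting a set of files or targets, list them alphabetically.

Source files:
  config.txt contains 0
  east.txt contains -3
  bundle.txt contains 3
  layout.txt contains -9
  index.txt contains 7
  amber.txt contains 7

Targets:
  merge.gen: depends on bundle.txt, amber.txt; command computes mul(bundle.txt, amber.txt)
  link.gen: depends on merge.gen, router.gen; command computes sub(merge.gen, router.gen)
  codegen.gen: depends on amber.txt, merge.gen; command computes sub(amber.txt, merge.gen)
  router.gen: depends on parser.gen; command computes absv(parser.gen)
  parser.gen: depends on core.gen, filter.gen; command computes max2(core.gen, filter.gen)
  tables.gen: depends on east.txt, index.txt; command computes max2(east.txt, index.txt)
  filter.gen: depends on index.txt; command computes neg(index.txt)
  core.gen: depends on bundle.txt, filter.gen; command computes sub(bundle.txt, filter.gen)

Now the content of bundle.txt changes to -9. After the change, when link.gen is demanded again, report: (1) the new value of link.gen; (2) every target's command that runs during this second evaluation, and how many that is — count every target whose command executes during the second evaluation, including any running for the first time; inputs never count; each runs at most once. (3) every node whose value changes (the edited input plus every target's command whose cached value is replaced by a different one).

Demanding link.gen again yields -65.
5 target commands run: core.gen, link.gen, merge.gen, parser.gen, router.gen.
The nodes whose values change: bundle.txt, core.gen, link.gen, merge.gen, parser.gen, router.gen.

First demand of the output computes:
  filter.gen = neg(7) = -7
  core.gen = sub(3, -7) = 10
  merge.gen = mul(3, 7) = 21
  parser.gen = max2(10, -7) = 10
  router.gen = absv(10) = 10
  link.gen = sub(21, 10) = 11

After the edit, cleaning proceeds:
  core.gen: a read changed (bundle.txt 3->-9) — executes, giving -2.
  merge.gen: a read changed (bundle.txt 3->-9) — executes, giving -63.
  parser.gen: a read changed (core.gen 10->-2) — executes, giving -2.
  router.gen: a read changed (parser.gen 10->-2) — executes, giving 2.
  link.gen: a read changed (merge.gen 21->-63; router.gen 10->2) — executes, giving -65.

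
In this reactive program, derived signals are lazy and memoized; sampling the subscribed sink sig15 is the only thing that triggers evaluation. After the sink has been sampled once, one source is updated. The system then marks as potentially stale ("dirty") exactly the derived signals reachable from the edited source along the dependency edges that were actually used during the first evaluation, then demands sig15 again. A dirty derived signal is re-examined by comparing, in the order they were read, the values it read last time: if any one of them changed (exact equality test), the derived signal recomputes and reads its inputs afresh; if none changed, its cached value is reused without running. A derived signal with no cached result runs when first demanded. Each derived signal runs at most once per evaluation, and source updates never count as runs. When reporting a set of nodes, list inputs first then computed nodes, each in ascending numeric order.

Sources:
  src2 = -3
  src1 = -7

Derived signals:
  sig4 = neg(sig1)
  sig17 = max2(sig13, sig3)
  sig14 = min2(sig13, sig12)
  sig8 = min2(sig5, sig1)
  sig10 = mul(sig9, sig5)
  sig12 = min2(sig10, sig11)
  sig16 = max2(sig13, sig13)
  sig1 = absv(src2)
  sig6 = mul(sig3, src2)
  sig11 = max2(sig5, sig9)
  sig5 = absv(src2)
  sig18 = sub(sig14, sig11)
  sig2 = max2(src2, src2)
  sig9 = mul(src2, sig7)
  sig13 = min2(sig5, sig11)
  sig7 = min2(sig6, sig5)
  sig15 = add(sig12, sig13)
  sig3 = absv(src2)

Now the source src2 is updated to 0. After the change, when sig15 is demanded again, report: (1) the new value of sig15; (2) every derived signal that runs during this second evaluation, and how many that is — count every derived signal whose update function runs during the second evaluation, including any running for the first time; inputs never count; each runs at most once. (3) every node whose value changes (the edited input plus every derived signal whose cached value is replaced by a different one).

Demanding sig15 again yields 0.
10 derived signals run: sig3, sig5, sig6, sig7, sig9, sig10, sig11, sig12, sig13, sig15.
The nodes whose values change: src2, sig3, sig5, sig6, sig7, sig9, sig10, sig11, sig12, sig13, sig15.

First demand of the output computes:
  sig3 = absv(-3) = 3
  sig5 = absv(-3) = 3
  sig6 = mul(3, -3) = -9
  sig7 = min2(-9, 3) = -9
  sig9 = mul(-3, -9) = 27
  sig10 = mul(27, 3) = 81
  sig11 = max2(3, 27) = 27
  sig12 = min2(81, 27) = 27
  sig13 = min2(3, 27) = 3
  sig15 = add(27, 3) = 30

After the edit, cleaning proceeds:
  sig3: a read changed (src2 -3->0) — executes, giving 0.
  sig5: a read changed (src2 -3->0) — executes, giving 0.
  sig6: a read changed (sig3 3->0; src2 -3->0) — executes, giving 0.
  sig7: a read changed (sig6 -9->0; sig5 3->0) — executes, giving 0.
  sig9: a read changed (src2 -3->0; sig7 -9->0) — executes, giving 0.
  sig10: a read changed (sig9 27->0; sig5 3->0) — executes, giving 0.
  sig11: a read changed (sig5 3->0; sig9 27->0) — executes, giving 0.
  sig12: a read changed (sig10 81->0; sig11 27->0) — executes, giving 0.
  sig13: a read changed (sig5 3->0; sig11 27->0) — executes, giving 0.
  sig15: a read changed (sig12 27->0; sig13 3->0) — executes, giving 0.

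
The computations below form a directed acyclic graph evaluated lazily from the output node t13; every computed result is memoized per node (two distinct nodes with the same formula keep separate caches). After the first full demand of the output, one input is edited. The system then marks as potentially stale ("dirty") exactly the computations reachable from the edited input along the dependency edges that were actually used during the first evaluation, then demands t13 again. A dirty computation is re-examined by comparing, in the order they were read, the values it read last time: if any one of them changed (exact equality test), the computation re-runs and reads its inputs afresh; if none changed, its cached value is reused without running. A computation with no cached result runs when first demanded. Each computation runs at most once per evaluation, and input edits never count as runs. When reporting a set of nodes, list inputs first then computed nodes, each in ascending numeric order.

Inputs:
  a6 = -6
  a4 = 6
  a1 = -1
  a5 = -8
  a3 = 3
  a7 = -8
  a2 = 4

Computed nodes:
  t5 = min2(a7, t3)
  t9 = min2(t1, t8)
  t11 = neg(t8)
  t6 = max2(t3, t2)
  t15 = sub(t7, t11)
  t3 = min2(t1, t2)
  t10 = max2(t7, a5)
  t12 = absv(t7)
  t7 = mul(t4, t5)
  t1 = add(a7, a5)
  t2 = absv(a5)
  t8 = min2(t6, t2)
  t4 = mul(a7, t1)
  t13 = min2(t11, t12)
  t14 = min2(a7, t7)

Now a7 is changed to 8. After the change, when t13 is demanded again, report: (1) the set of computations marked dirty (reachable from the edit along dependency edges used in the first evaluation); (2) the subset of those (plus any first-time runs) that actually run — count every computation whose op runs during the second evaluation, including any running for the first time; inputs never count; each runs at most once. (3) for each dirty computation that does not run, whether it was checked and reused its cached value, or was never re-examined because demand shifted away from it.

The edit dirties: t1, t3, t4, t5, t6, t7, t8, t11, t12, t13.
8 computations run: t1, t3, t4, t5, t6, t7, t12, t13.
Cache hits after checking: t8, t11.
Note where the cutoff bites: t8 is checked, finds nothing changed, and keeps its cache.

First demand of the output computes:
  t1 = add(-8, -8) = -16
  t2 = absv(-8) = 8
  t3 = min2(-16, 8) = -16
  t4 = mul(-8, -16) = 128
  t5 = min2(-8, -16) = -16
  t6 = max2(-16, 8) = 8
  t7 = mul(128, -16) = -2048
  t8 = min2(8, 8) = 8
  t11 = neg(8) = -8
  t12 = absv(-2048) = 2048
  t13 = min2(-8, 2048) = -8

After the edit, cleaning proceeds:
  t1: a read changed (a7 -8->8) — executes, giving 0.
  t3: a read changed (t1 -16->0) — executes, giving 0.
  t4: a read changed (a7 -8->8; t1 -16->0) — executes, giving 0.
  t5: a read changed (a7 -8->8; t3 -16->0) — executes, giving 0.
  t6: a read changed (t3 -16->0) — executes, giving 8 — identical to its old value.
  t7: a read changed (t4 128->0; t5 -16->0) — executes, giving 0.
  t8: dirty, but its reads are unchanged (t6 unchanged, t2 unchanged); cached 8 stands.
  t11: dirty, but its reads are unchanged (t8 unchanged); cached -8 stands.
  t12: a read changed (t7 -2048->0) — executes, giving 0.
  t13: a read changed (t12 2048->0) — executes, giving -8 — identical to its old value.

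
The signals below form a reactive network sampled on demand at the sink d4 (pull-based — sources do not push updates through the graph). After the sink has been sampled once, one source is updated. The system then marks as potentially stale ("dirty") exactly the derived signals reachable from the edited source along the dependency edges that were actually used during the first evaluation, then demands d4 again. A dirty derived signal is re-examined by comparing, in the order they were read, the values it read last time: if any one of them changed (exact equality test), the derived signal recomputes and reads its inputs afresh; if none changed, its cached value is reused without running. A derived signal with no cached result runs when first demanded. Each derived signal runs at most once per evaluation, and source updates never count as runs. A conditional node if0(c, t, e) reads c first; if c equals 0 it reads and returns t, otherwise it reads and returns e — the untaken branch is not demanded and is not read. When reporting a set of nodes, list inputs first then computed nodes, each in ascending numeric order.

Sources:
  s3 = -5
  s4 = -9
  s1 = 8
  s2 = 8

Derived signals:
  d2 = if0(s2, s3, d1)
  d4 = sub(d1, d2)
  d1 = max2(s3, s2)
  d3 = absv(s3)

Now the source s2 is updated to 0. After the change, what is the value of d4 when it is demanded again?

d4 now evaluates to 5.

Initial pass — values computed on the first demand:
  d1 = max2(-5, 8) = 8
  d2 = if0(s2=8 -> else branch d1) = 8
  d4 = sub(8, 8) = 0

Second demand — change propagation:
  d1: re-runs because s2 8->0; new result 0.
  d2: re-runs because s2 8->0; d1 8->0; new result -5.
  d4: re-runs because d1 8->0; d2 8->-5; new result 5.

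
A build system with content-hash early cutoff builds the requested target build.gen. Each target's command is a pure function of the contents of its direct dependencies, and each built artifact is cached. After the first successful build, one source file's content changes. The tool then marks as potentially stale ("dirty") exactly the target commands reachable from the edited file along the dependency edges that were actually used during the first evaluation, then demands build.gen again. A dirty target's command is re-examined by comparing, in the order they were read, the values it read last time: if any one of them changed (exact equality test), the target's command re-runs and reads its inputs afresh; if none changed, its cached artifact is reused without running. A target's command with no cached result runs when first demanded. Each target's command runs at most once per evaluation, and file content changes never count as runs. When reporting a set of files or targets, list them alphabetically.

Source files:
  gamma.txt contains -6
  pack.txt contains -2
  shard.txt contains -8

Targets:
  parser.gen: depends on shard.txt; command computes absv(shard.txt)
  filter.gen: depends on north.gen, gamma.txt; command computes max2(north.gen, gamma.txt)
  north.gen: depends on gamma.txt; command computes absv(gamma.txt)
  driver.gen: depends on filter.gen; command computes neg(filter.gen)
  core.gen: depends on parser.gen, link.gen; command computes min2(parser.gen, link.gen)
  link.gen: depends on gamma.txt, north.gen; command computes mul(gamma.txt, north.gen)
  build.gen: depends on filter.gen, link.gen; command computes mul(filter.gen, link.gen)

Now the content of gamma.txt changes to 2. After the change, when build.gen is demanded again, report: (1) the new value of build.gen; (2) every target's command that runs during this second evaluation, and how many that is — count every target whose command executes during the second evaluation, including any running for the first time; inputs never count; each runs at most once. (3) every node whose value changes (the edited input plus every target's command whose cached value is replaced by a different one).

New value of build.gen: 8.
Target commands that run: build.gen, filter.gen, link.gen, north.gen — 4 in total.
Values that change: build.gen, filter.gen, gamma.txt, link.gen, north.gen.

First evaluation (everything demanded from the output):
  north.gen = absv(-6) = 6
  filter.gen = max2(6, -6) = 6
  link.gen = mul(-6, 6) = -36
  build.gen = mul(6, -36) = -216

Propagation after the edit:
  north.gen: runs — gamma.txt -6->2; result 2.
  filter.gen: runs — north.gen 6->2; gamma.txt -6->2; result 2.
  link.gen: runs — gamma.txt -6->2; north.gen 6->2; result 4.
  build.gen: runs — filter.gen 6->2; link.gen -36->4; result 8.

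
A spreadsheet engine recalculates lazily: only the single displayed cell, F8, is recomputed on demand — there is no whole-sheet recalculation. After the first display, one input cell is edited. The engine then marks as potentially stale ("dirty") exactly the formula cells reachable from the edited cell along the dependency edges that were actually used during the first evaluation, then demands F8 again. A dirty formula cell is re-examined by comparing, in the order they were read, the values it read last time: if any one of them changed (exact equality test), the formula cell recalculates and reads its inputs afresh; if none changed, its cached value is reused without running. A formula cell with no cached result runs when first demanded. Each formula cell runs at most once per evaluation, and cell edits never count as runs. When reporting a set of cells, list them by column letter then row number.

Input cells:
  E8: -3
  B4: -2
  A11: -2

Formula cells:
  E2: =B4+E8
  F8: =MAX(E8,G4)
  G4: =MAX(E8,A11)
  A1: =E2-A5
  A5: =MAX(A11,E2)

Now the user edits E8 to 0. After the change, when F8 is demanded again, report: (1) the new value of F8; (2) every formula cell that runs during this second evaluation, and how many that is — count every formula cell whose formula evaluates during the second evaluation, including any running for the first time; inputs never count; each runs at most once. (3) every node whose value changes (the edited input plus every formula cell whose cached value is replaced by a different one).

First evaluation (everything demanded from the output):
  G4 = MAX(-3, -2) = -2
  F8 = MAX(-3, -2) = -2

Propagation after the edit:
  G4: runs — E8 -3->0; result 0.
  F8: runs — E8 -3->0; G4 -2->0; result 0.

New value of F8: 0.
Formula cells that run: F8, G4 — 2 in total.
Values that change: E8, F8, G4.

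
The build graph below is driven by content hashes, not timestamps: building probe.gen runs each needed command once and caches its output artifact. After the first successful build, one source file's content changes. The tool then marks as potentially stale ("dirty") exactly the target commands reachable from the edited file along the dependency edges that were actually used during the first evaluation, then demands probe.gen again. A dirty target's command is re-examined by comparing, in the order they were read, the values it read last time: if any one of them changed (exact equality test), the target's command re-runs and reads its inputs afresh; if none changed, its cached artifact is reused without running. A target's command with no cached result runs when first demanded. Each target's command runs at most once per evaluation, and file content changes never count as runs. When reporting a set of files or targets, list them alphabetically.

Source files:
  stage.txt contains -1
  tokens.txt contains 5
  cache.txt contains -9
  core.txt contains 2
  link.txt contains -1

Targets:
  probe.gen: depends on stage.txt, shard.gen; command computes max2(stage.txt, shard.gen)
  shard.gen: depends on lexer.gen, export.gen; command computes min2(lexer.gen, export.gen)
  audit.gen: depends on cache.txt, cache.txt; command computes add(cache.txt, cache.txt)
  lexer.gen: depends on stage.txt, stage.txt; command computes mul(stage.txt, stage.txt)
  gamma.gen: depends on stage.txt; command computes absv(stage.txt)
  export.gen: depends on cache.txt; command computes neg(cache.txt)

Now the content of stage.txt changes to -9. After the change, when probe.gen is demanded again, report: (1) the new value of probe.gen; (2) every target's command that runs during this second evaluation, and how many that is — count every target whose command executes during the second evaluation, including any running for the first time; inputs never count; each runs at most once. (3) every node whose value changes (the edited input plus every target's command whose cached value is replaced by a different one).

probe.gen now evaluates to 9.
Run set: lexer.gen, probe.gen, shard.gen (3 run).
Changed values: lexer.gen, probe.gen, shard.gen, stage.txt.

Initial pass — values computed on the first demand:
  export.gen = neg(-9) = 9
  lexer.gen = mul(-1, -1) = 1
  shard.gen = min2(1, 9) = 1
  probe.gen = max2(-1, 1) = 1

Second demand — change propagation:
  lexer.gen: re-runs because stage.txt -1->-9; stage.txt -1->-9; new result 81.
  shard.gen: re-runs because lexer.gen 1->81; new result 9.
  probe.gen: re-runs because stage.txt -1->-9; shard.gen 1->9; new result 9.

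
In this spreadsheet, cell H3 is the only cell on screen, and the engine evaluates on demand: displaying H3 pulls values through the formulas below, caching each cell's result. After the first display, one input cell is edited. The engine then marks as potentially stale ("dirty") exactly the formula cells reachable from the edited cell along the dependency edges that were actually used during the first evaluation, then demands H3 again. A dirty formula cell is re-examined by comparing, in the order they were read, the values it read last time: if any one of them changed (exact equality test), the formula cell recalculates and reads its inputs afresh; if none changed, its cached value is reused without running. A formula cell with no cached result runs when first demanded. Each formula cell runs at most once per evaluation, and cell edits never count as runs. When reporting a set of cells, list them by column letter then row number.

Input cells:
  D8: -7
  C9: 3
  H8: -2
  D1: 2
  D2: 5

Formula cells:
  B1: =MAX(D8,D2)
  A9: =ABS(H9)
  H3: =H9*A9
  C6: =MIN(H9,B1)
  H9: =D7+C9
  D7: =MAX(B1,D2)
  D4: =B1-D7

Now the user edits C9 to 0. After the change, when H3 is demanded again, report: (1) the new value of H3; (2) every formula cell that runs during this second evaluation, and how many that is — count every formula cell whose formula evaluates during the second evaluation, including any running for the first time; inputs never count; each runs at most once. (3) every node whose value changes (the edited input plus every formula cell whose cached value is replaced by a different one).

Initial pass — values computed on the first demand:
  B1 = MAX(-7, 5) = 5
  D7 = MAX(5, 5) = 5
  H9 = 5 + 3 = 8
  A9 = ABS(8) = 8
  H3 = 8 * 8 = 64

Second demand — change propagation:
  H9: re-runs because C9 3->0; new result 5.
  A9: re-runs because H9 8->5; new result 5.
  H3: re-runs because H9 8->5; A9 8->5; new result 25.

H3 now evaluates to 25.
Run set: A9, H3, H9 (3 run).
Changed values: A9, C9, H3, H9.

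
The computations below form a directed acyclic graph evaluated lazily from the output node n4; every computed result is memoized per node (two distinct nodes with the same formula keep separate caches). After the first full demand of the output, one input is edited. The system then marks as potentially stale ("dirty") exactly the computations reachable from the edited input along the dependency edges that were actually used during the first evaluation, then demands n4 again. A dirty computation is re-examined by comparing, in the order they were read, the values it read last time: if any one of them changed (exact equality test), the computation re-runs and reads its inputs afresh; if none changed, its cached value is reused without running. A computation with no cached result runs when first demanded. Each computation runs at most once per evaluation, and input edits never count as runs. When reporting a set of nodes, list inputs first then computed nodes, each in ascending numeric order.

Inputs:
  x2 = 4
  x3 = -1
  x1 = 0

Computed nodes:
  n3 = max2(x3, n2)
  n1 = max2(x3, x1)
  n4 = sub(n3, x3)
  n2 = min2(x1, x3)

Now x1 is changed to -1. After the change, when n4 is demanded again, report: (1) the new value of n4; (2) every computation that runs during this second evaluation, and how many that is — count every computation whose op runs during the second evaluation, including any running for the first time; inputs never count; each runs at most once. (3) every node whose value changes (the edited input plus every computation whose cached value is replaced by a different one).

First demand of the output computes:
  n2 = min2(0, -1) = -1
  n3 = max2(-1, -1) = -1
  n4 = sub(-1, -1) = 0

After the edit, cleaning proceeds:
  n2: a read changed (x1 0->-1) — executes, giving -1 — identical to its old value.
  n3: dirty, but its reads are unchanged (x3 unchanged, n2 unchanged); cached -1 stands.
  n4: dirty, but its reads are unchanged (n3 unchanged, x3 unchanged); cached 0 stands.

Note the absorption at n2: it re-runs yet its value is the same, leaving the output's value untouched.

Demanding n4 again yields 0.
1 computations run: n2.
The nodes whose values change: x1.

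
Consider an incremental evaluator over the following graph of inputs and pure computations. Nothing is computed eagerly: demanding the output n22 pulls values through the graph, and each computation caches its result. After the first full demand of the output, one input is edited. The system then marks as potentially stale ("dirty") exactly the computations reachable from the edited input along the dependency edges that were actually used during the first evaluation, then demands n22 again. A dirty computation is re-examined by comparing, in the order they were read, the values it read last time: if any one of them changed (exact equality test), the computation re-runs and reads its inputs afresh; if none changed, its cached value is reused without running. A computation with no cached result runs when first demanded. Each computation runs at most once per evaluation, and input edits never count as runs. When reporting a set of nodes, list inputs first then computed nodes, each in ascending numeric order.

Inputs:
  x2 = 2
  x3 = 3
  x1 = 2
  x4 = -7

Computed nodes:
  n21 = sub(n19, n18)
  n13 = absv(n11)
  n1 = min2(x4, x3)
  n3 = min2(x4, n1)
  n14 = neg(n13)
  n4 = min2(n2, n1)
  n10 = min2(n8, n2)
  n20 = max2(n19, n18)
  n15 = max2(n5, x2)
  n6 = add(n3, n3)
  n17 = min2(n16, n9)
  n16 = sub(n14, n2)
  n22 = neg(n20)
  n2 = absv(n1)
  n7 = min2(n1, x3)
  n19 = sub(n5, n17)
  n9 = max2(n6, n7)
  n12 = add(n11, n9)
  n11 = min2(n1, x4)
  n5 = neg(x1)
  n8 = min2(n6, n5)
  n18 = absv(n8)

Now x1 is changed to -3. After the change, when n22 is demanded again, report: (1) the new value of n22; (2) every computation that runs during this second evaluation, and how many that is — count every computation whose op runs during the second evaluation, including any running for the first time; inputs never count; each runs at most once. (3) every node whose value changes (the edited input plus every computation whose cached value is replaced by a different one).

n22 now evaluates to -17.
Run set: n5, n8, n19, n20, n22 (5 run).
Changed values: x1, n5, n19, n20, n22.
The important point: at n18 every value read last time is unchanged, so the dirty flag clears without a run.

Initial pass — values computed on the first demand:
  n1 = min2(-7, 3) = -7
  n2 = absv(-7) = 7
  n3 = min2(-7, -7) = -7
  n5 = neg(2) = -2
  n6 = add(-7, -7) = -14
  n7 = min2(-7, 3) = -7
  n8 = min2(-14, -2) = -14
  n9 = max2(-14, -7) = -7
  n11 = min2(-7, -7) = -7
  n13 = absv(-7) = 7
  n14 = neg(7) = -7
  n16 = sub(-7, 7) = -14
  n17 = min2(-14, -7) = -14
  n18 = absv(-14) = 14
  n19 = sub(-2, -14) = 12
  n20 = max2(12, 14) = 14
  n22 = neg(14) = -14

Second demand — change propagation:
  n5: re-runs because x1 2->-3; new result 3.
  n8: re-runs because n5 -2->3; new result -14 (unchanged).
  n18: re-examined; everything it read last time is the same (n8 unchanged) — cache 14 kept, no run.
  n19: re-runs because n5 -2->3; new result 17.
  n20: re-runs because n19 12->17; new result 17.
  n22: re-runs because n20 14->17; new result -17.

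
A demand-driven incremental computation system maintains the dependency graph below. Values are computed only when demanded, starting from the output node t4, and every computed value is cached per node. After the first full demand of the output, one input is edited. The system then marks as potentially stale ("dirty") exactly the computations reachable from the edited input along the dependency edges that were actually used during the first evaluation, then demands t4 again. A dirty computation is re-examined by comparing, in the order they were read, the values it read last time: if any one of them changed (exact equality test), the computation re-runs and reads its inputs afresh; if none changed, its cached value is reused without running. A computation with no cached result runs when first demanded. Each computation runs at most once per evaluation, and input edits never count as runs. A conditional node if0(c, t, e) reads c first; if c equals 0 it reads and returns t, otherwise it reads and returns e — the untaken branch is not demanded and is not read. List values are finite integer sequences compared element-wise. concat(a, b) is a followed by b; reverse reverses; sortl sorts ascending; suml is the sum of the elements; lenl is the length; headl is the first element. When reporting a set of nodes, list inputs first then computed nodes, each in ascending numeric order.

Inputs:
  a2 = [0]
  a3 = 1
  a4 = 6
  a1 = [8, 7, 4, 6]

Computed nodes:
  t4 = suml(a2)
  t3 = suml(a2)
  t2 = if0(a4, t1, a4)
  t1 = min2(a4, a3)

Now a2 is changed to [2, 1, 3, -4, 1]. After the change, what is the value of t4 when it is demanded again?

New value of t4: 3.

First evaluation (everything demanded from the output):
  t4 = suml([0]) = 0

Propagation after the edit:
  t4: runs — a2 [0]->[2, 1, 3, -4, 1]; result 3.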